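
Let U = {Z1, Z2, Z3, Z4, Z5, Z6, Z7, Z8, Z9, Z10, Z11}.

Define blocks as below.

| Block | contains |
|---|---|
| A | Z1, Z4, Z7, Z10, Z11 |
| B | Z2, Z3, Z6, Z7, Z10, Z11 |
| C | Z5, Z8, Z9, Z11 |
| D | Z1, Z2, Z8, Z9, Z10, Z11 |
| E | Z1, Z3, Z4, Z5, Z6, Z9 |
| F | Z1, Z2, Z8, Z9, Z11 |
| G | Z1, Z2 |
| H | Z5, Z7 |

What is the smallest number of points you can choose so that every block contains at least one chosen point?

3

Take T = {Z2, Z5, Z10}. Each listed block contains at least one of these, so T is a hitting set of size 3.
No choice of 2 points meets every block, so 3 is the minimum.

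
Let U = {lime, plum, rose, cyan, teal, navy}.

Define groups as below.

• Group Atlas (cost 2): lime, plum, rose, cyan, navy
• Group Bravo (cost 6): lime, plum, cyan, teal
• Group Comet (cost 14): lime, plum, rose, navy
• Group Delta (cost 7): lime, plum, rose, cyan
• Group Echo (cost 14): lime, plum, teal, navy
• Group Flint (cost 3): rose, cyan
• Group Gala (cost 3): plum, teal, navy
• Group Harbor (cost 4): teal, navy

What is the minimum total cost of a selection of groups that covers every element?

Atlas, Gala together cover every element (Atlas ∪ Gala = {lime, plum, rose, cyan, teal, navy}); total cost 2 + 3 = 5.
No covering selection has total cost below 5.

5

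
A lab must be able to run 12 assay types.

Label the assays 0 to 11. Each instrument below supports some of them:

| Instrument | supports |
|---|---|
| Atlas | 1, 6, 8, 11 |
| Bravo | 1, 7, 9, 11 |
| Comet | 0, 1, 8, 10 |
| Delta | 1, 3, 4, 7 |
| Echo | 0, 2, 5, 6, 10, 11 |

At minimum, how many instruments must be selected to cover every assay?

4

Bravo and Comet and Delta and Echo together: Bravo ∪ Comet ∪ Delta ∪ Echo = {0, 1, 2, 3, 4, 5, 6, 7, 8, 9, 10, 11} — every assay is covered.
No 3 of the 5 instruments cover everything (all 10 combinations miss at least one assay), so 4 is optimal.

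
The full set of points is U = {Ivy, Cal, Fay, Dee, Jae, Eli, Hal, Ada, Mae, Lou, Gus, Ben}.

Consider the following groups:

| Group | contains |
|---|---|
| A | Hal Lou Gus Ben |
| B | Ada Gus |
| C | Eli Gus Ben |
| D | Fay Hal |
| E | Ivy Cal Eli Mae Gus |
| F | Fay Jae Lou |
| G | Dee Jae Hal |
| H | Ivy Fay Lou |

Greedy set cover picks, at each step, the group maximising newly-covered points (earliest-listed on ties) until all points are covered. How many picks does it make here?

Greedy: pick E (covers 5 new) → pick A (covers 3 new) → pick F (covers 2 new) → pick B (covers 1 new) → pick G (covers 1 new). Total picks: 5.

5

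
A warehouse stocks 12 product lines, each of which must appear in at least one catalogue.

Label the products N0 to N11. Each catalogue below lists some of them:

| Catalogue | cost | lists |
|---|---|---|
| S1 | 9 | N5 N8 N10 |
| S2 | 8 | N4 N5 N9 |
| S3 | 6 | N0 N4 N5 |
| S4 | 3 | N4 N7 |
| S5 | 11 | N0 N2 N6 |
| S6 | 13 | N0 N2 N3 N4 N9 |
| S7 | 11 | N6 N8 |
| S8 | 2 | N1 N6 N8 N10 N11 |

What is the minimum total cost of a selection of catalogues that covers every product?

S3, S4, S6, S8 together cover every product (S3 ∪ S4 ∪ S6 ∪ S8 = {N0, N1, N2, N3, N4, N5, N6, N7, N8, N9, N10, N11}); total cost 6 + 3 + 13 + 2 = 24.
No covering selection has total cost below 24.

24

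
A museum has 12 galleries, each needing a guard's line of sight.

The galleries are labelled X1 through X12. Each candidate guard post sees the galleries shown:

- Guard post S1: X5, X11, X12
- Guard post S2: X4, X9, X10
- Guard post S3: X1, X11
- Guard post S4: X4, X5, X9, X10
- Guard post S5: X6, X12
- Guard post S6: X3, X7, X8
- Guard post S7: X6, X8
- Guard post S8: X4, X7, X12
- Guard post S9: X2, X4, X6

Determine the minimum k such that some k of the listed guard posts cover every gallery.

S3 and S4 and S5 and S6 and S9 together: S3 ∪ S4 ∪ S5 ∪ S6 ∪ S9 = {X1, X2, X3, X4, X5, X6, X7, X8, X9, X10, X11, X12} — every gallery is covered.
No 4 of the 9 guard posts cover everything (all 126 combinations miss at least one gallery), so 5 is optimal.

5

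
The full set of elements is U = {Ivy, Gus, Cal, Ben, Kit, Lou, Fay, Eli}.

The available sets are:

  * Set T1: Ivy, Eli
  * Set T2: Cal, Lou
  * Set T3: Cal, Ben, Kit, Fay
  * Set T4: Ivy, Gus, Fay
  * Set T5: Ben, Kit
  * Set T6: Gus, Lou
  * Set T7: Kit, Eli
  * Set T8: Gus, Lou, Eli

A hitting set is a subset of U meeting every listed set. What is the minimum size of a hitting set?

3

Take H = {Ivy, Kit, Lou}. Each listed set contains at least one of these, so H is a hitting set of size 3.
The sets T2, T4, T7 are pairwise disjoint, so any hitting set needs a separate element for each — at least 3. Hence 3 is optimal.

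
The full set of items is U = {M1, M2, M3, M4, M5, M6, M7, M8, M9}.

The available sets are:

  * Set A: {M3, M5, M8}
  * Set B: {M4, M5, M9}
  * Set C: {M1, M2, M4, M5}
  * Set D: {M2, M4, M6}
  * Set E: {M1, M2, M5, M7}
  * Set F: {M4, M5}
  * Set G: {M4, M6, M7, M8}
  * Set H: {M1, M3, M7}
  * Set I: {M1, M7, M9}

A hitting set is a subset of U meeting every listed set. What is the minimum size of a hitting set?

3

The 3 items {M5, M6, M7} hit every set.
The sets A, D, I are pairwise disjoint, so any hitting set needs a separate item for each — at least 3. Hence 3 is optimal.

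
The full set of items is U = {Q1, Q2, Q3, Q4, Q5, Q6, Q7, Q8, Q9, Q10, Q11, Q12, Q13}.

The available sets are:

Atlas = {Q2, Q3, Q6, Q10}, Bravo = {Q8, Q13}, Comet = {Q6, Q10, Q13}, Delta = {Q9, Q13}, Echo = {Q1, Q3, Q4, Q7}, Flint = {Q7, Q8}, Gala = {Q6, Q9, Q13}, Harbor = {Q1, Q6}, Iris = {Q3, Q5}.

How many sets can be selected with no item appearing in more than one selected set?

4

Delta, Flint, Harbor, Iris are pairwise disjoint (Delta={Q9,Q13}; Flint={Q7,Q8}; Harbor={Q1,Q6}; Iris={Q3,Q5}).
Every remaining set overlaps one of these, and no 5 of the listed sets are pairwise disjoint, so 4 is the maximum.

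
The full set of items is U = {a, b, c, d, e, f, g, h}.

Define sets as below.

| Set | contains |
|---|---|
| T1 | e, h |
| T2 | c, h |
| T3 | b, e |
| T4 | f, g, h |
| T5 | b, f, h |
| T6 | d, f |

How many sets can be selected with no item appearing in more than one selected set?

T2, T3, T6 are pairwise disjoint (T2={c,h}; T3={b,e}; T6={d,f}).
Every remaining set overlaps one of these, and no 4 of the listed sets are pairwise disjoint, so 3 is the maximum.

3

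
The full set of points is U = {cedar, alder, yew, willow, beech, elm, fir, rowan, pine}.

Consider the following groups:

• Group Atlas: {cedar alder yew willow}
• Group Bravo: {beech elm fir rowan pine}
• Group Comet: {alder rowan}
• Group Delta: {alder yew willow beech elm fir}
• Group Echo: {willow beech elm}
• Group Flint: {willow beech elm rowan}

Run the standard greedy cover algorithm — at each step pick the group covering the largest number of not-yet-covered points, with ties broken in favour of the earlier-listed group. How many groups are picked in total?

3

Greedy: pick Delta (covers 6 new) → pick Bravo (covers 2 new) → pick Atlas (covers 1 new). Total picks: 3.
(The true minimum cover uses only 2 groups, so greedy is not optimal here.)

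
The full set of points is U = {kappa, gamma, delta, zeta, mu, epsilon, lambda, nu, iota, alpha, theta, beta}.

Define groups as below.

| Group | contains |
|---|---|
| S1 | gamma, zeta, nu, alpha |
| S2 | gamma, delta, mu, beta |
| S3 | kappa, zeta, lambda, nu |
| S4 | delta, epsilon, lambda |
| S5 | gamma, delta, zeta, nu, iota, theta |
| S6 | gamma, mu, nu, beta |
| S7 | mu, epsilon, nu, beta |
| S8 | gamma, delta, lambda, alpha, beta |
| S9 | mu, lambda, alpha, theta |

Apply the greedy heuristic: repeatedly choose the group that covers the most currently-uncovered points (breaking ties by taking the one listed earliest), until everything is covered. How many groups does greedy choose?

4

Greedy: pick S5 (covers 6 new) → pick S7 (covers 3 new) → pick S3 (covers 2 new) → pick S1 (covers 1 new). Total picks: 4.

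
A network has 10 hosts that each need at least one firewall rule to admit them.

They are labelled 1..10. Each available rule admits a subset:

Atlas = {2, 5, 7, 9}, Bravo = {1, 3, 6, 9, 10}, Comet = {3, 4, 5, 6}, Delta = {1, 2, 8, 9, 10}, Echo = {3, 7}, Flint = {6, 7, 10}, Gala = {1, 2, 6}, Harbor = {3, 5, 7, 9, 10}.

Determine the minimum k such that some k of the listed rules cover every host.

Take {Atlas, Comet, Delta}. Their union is {1, 2, 3, 4, 5, 6, 7, 8, 9, 10}, which is all 10 hosts.
Only Comet contains 4, so Comet is forced; the remaining 6 hosts need at least 2 more rules (each remaining rule adds at most 5) — so at least 3 rules are needed, and 3 is optimal.

3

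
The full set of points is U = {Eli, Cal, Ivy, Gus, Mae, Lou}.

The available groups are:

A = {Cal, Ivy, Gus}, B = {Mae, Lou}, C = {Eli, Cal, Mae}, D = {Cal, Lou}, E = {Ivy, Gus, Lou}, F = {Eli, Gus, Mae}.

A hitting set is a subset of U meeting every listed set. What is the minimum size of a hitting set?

The 3 points {Cal, Ivy, Mae} hit every group.
No choice of 2 points meets every group, so 3 is the minimum.

3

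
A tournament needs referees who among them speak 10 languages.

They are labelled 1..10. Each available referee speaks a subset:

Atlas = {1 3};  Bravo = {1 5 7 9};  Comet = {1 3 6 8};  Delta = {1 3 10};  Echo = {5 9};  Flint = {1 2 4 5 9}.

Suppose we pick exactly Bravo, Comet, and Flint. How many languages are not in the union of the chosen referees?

1

Union of Bravo, Comet, Flint = {1, 2, 3, 4, 5, 6, 7, 8, 9}.
Not covered: 10 — 1 language.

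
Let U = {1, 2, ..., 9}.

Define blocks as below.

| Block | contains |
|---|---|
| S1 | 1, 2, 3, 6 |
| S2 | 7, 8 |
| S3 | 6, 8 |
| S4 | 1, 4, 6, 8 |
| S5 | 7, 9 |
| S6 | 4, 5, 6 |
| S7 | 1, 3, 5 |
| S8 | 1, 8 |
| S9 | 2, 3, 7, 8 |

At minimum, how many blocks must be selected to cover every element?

S1 and S4 and S5 and S6 together: S1 ∪ S4 ∪ S5 ∪ S6 = {1, 2, 3, 4, 5, 6, 7, 8, 9} — every element is covered.
No 3 of the 9 blocks cover everything (all 84 combinations miss at least one element), so 4 is optimal.

4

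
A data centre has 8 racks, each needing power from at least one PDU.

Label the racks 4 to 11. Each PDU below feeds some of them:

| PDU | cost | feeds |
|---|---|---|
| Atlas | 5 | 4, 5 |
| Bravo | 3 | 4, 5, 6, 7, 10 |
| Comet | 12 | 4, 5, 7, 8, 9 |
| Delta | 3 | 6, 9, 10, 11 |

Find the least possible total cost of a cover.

15

Comet, Delta together cover every rack (Comet ∪ Delta = {4, 5, 6, 7, 8, 9, 10, 11}); total cost 12 + 3 = 15.
The greedy pick Bravo, Delta, Comet costs 18; no covering selection beats 15.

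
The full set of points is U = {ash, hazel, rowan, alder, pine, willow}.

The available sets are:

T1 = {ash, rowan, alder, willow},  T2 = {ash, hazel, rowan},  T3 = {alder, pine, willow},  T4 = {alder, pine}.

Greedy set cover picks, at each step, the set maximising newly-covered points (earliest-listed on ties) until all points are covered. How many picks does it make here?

3

Greedy: pick T1 (covers 4 new) → pick T2 (covers 1 new) → pick T3 (covers 1 new). Total picks: 3.
(The true minimum cover uses only 2 sets, so greedy is not optimal here.)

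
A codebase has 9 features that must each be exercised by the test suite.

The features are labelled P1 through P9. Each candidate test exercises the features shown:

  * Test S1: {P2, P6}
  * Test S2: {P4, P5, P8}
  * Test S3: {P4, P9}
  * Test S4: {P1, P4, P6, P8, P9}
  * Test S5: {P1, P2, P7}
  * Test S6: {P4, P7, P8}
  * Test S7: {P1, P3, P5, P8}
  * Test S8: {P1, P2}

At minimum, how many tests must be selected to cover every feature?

Take {S4, S5, S7}. Their union is {P1, P2, P3, P4, P5, P6, P7, P8, P9}, which is all 9 features.
Only S7 contains P3, so S7 is forced; the remaining 5 features need at least 2 more tests (each remaining test adds at most 3) — so at least 3 tests are needed, and 3 is optimal.

3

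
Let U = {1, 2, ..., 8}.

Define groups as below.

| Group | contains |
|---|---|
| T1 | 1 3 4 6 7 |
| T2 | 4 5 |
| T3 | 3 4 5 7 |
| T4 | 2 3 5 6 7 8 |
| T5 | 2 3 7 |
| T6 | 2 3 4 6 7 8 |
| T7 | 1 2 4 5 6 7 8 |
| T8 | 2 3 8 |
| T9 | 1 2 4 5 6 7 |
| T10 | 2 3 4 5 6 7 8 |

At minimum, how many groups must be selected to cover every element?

2

T1 and T7 together: T1 ∪ T7 = {1, 2, 3, 4, 5, 6, 7, 8} — every element is covered.
No single group has all 8 elements (the largest, T7, has 7), so 2 is optimal.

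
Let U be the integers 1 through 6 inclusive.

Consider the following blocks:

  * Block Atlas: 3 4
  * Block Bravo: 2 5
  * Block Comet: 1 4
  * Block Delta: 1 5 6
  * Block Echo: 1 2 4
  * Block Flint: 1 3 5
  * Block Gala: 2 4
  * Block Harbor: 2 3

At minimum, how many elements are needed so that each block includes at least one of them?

3

Take H = {2, 4, 5}. Each listed block contains at least one of these, so H is a hitting set of size 3.
No choice of 2 elements meets every block, so 3 is the minimum.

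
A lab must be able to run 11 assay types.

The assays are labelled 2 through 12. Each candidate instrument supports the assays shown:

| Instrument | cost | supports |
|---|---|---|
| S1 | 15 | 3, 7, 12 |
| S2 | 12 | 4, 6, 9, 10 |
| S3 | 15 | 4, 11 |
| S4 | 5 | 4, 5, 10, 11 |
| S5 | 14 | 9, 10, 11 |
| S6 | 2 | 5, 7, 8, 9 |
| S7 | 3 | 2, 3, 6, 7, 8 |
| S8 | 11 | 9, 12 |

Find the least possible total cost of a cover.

S4, S7, S8 together cover every assay (S4 ∪ S7 ∪ S8 = {2, 3, 4, 5, 6, 7, 8, 9, 10, 11, 12}); total cost 5 + 3 + 11 = 19.
The greedy pick S6, S7, S4, S8 costs 21; no covering selection beats 19.

19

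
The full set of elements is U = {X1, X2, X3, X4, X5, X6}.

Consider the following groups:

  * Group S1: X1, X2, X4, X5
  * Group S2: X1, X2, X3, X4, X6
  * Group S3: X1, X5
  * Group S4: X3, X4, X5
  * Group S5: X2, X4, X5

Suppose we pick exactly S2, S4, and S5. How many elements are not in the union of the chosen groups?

Union of S2, S4, S5 = {X1, X2, X3, X4, X5, X6} — that's every element, so 0 are uncovered.

0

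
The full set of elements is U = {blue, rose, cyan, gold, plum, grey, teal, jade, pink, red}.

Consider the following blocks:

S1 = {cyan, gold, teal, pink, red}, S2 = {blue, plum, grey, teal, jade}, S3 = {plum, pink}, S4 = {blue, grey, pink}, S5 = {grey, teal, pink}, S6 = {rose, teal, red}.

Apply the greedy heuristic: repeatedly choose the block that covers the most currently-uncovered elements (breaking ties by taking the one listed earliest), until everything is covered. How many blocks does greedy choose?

Greedy: pick S1 (covers 5 new) → pick S2 (covers 4 new) → pick S6 (covers 1 new). Total picks: 3.

3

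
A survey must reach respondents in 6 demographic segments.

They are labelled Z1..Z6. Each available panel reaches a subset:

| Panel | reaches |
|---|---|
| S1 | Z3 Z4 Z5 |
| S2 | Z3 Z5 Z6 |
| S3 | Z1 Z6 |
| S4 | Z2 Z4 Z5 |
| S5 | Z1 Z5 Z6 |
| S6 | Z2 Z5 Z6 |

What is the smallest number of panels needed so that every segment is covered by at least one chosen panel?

Take {S1, S3, S4}. Their union is {Z1, Z2, Z3, Z4, Z5, Z6}, which is all 6 segments.
No 2 of the 6 panels cover everything (all 15 combinations miss at least one segment), so 3 is optimal.

3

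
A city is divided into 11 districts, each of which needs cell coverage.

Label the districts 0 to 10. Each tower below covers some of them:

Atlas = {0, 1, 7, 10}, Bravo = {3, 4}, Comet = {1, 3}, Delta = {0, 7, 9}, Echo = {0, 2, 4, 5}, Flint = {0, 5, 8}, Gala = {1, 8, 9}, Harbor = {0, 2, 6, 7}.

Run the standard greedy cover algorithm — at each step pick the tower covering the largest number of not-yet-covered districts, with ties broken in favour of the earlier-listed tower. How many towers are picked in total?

Greedy: pick Atlas (covers 4 new) → pick Echo (covers 3 new) → pick Gala (covers 2 new) → pick Bravo (covers 1 new) → pick Harbor (covers 1 new). Total picks: 5.

5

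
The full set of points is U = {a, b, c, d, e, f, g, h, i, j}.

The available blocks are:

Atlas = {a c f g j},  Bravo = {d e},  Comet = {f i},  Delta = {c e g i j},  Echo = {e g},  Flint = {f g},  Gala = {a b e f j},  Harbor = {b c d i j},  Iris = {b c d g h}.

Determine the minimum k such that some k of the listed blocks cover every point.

Take {Comet, Gala, Iris}. Their union is {a, b, c, d, e, f, g, h, i, j}, which is all 10 points.
Only Iris contains h, so Iris is forced; the remaining 5 points need at least 2 more blocks (each remaining block adds at most 4) — so at least 3 blocks are needed, and 3 is optimal.

3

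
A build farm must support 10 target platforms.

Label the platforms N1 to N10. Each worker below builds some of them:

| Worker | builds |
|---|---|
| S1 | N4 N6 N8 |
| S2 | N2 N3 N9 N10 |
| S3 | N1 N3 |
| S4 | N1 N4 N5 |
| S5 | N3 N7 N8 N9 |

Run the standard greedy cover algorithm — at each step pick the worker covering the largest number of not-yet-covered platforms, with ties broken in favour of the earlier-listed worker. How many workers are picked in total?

4

Greedy: pick S2 (covers 4 new) → pick S1 (covers 3 new) → pick S4 (covers 2 new) → pick S5 (covers 1 new). Total picks: 4.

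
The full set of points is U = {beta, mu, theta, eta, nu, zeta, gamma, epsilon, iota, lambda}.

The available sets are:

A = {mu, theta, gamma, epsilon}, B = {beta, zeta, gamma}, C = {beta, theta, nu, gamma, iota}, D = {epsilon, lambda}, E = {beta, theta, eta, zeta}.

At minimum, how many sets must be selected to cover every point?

4

A and C and D and E together: A ∪ C ∪ D ∪ E = {beta, mu, theta, eta, nu, zeta, gamma, epsilon, iota, lambda} — every point is covered.
Only C contains nu, so C is forced; the remaining 5 points need at least 3 more sets (each remaining set adds at most 2) — so at least 4 sets are needed, and 4 is optimal.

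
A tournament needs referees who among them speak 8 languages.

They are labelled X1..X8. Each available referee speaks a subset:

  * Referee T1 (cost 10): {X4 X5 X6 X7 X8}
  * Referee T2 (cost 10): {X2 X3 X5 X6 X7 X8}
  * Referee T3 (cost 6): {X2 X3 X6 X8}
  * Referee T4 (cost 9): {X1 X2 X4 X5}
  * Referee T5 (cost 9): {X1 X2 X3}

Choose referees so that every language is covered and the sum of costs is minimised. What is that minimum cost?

19

T1, T5 together cover every language (T1 ∪ T5 = {X1, X2, X3, X4, X5, X6, X7, X8}); total cost 10 + 9 = 19.
The greedy pick T3, T4, T1 costs 25; no covering selection beats 19.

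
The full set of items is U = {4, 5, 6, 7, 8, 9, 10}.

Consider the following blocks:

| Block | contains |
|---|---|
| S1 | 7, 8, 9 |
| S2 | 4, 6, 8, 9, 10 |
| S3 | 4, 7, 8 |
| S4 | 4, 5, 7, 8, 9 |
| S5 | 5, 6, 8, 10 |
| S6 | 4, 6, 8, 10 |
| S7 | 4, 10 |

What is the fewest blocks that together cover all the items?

S2 and S4 together: S2 ∪ S4 = {4, 5, 6, 7, 8, 9, 10} — every item is covered.
No single block has all 7 items (the largest, S2, has 5), so 2 is optimal.

2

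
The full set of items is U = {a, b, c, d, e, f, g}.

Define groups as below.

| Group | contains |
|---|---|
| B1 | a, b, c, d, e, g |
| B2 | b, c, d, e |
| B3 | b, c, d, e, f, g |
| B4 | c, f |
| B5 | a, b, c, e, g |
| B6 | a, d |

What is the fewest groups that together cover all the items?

B3 and B6 cover everything between them: the union {a, b, c, d, e, f, g} is all of U.
No single group has all 7 items (the largest, B1, has 6), so 2 is optimal.

2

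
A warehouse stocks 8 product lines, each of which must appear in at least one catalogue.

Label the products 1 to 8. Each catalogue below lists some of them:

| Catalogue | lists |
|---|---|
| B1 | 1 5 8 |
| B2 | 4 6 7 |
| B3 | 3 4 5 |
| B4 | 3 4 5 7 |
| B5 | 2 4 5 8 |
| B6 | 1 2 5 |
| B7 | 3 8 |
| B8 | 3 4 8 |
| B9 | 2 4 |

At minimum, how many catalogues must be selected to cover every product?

3

B2 and B6 and B8 together: B2 ∪ B6 ∪ B8 = {1, 2, 3, 4, 5, 6, 7, 8} — every product is covered.
Only B2 contains 6, so B2 is forced; the remaining 5 products need at least 2 more catalogues (each remaining catalogue adds at most 3) — so at least 3 catalogues are needed, and 3 is optimal.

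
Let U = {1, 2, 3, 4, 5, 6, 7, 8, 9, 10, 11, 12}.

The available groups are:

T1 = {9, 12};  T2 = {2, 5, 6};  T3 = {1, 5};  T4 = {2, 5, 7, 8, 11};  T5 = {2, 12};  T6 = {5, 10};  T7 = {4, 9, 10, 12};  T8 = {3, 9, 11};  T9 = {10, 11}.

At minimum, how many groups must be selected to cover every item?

T2 and T3 and T4 and T7 and T8 together: T2 ∪ T3 ∪ T4 ∪ T7 ∪ T8 = {1, 2, 3, 4, 5, 6, 7, 8, 9, 10, 11, 12} — every item is covered.
No 4 of the 9 groups cover everything (all 126 combinations miss at least one item), so 5 is optimal.

5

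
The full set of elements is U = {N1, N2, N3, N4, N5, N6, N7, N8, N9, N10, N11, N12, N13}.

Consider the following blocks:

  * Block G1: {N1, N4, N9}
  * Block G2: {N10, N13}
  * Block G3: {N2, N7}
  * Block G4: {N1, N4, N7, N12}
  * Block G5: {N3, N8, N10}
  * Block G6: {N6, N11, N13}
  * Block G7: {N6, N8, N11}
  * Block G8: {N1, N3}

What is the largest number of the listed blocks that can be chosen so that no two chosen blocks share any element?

4

G1, G2, G3, G7 are pairwise disjoint (G1={N1,N4,N9}; G2={N10,N13}; G3={N2,N7}; G7={N6,N8,N11}).
Every remaining block overlaps one of these, and no 5 of the listed blocks are pairwise disjoint, so 4 is the maximum.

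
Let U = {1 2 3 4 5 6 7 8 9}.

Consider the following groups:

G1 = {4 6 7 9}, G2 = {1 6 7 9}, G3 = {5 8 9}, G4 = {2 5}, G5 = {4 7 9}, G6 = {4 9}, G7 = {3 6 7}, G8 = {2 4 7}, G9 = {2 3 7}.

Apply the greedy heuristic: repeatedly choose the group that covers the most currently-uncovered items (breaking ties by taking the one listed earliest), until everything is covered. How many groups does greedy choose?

Greedy: pick G1 (covers 4 new) → pick G3 (covers 2 new) → pick G9 (covers 2 new) → pick G2 (covers 1 new). Total picks: 4.

4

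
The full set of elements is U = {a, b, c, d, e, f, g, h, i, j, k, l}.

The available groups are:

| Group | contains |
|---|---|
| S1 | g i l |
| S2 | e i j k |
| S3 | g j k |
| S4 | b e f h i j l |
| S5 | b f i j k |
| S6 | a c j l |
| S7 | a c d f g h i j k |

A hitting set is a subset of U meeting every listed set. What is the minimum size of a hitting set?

2

The 2 elements {g, j} hit every group.
No single element lies in every group, so at least 2 are needed and 2 is optimal.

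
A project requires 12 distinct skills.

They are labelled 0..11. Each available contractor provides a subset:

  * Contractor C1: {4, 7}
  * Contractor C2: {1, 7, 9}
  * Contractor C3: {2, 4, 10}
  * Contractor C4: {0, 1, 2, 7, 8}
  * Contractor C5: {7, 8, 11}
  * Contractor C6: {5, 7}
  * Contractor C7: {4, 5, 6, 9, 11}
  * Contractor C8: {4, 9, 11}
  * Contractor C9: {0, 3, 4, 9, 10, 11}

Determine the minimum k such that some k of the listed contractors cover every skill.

C4 and C7 and C9 together: C4 ∪ C7 ∪ C9 = {0, 1, 2, 3, 4, 5, 6, 7, 8, 9, 10, 11} — every skill is covered.
Only C9 contains 3, so C9 is forced; the remaining 6 skills need at least 2 more contractors (each remaining contractor adds at most 4) — so at least 3 contractors are needed, and 3 is optimal.

3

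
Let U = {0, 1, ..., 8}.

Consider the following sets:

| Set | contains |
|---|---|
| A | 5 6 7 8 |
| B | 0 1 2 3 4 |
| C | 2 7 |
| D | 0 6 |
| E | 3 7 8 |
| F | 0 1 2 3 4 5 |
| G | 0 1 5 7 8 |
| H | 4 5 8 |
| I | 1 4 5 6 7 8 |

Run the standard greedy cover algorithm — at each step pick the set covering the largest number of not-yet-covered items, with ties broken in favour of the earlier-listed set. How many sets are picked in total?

Greedy: pick F (covers 6 new) → pick A (covers 3 new). Total picks: 2.

2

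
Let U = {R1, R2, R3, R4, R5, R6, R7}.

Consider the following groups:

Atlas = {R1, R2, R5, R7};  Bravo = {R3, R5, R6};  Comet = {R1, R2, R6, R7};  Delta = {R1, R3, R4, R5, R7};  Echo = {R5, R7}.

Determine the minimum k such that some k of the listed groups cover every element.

Take {Comet, Delta}. Their union is {R1, R2, R3, R4, R5, R6, R7}, which is all 7 elements.
No single group has all 7 elements (the largest, Delta, has 5), so 2 is optimal.

2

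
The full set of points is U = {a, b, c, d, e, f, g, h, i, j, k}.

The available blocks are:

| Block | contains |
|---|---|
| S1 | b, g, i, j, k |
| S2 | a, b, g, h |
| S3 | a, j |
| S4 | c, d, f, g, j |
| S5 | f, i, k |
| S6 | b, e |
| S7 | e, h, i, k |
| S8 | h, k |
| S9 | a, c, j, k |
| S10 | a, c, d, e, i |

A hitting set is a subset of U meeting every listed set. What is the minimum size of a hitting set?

The 4 points {b, h, i, j} hit every block.
No choice of 3 points meets every block, so 4 is the minimum.

4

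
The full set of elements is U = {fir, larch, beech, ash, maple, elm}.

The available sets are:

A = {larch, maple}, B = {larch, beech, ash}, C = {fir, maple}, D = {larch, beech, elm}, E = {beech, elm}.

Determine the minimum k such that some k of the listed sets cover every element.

3

B and C and D together: B ∪ C ∪ D = {fir, larch, beech, ash, maple, elm} — every element is covered.
Only C contains fir, so C is forced; the remaining 4 elements need at least 2 more sets (each remaining set adds at most 3) — so at least 3 sets are needed, and 3 is optimal.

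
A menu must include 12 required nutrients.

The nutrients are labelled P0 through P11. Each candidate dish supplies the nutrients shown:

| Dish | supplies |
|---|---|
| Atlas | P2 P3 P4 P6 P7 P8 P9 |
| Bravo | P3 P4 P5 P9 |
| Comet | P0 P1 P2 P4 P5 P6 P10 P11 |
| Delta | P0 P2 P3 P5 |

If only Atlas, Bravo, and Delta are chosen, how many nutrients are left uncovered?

Union of Atlas, Bravo, Delta = {P0, P2, P3, P4, P5, P6, P7, P8, P9}.
Not covered: P1, P10, P11 — 3 nutrients.

3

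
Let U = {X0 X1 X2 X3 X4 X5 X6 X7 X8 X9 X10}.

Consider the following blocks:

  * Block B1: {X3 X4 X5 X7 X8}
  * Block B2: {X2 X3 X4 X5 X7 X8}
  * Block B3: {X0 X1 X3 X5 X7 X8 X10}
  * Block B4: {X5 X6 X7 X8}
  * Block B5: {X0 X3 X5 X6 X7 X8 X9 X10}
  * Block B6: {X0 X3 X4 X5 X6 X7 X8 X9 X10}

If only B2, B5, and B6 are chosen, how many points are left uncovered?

Union of B2, B5, B6 = {X0, X2, X3, X4, X5, X6, X7, X8, X9, X10}.
Not covered: X1 — 1 point.

1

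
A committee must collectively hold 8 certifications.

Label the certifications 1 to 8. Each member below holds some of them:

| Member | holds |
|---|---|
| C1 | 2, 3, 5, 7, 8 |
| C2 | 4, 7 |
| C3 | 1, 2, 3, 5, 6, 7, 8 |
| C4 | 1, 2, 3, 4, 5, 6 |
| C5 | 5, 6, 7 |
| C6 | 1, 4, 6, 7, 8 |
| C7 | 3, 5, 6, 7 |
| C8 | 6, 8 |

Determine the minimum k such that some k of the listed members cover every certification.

2

Take {C3, C4}. Their union is {1, 2, 3, 4, 5, 6, 7, 8}, which is all 8 certifications.
No single member has all 8 certifications (the largest, C3, has 7), so 2 is optimal.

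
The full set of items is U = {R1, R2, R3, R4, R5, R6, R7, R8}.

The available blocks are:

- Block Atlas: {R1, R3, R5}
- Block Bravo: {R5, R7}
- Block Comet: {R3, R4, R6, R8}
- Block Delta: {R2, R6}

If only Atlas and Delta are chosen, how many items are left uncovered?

3

Union of Atlas, Delta = {R1, R2, R3, R5, R6}.
Not covered: R4, R7, R8 — 3 items.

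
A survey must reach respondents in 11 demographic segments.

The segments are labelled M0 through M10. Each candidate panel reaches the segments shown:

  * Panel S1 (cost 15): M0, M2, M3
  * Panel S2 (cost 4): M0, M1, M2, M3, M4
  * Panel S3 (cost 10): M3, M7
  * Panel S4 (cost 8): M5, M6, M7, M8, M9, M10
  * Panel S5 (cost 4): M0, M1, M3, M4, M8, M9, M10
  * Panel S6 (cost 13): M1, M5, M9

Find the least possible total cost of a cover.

12

S2, S4 together cover every segment (S2 ∪ S4 = {M0, M1, M2, M3, M4, M5, M6, M7, M8, M9, M10}); total cost 4 + 8 = 12.
The greedy pick S5, S4, S2 costs 16; no covering selection beats 12.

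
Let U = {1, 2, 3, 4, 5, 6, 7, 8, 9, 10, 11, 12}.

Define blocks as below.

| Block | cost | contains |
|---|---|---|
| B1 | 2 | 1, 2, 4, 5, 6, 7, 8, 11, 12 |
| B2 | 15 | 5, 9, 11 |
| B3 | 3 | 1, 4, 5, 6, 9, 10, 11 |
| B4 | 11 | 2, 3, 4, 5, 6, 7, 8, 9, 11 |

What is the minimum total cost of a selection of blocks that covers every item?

B1, B3, B4 together cover every item (B1 ∪ B3 ∪ B4 = {1, 2, 3, 4, 5, 6, 7, 8, 9, 10, 11, 12}); total cost 2 + 3 + 11 = 16.
No covering selection has total cost below 16.

16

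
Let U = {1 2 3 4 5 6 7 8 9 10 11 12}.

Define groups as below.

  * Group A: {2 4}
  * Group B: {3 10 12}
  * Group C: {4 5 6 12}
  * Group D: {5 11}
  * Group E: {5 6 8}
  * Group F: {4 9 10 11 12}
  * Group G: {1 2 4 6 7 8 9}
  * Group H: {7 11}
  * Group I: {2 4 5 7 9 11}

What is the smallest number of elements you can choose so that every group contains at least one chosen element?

4

T = {4, 5, 11, 12} meets every group (each contains at least one member of T), and |T| = 4.
The groups A, B, E, H are pairwise disjoint, so any hitting set needs a separate element for each — at least 4. Hence 4 is optimal.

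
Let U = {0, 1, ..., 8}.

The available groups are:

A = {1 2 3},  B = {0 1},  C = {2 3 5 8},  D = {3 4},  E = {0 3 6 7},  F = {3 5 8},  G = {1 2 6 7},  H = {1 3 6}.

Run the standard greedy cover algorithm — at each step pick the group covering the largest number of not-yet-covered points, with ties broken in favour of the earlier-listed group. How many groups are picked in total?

4

Greedy: pick C (covers 4 new) → pick E (covers 3 new) → pick A (covers 1 new) → pick D (covers 1 new). Total picks: 4.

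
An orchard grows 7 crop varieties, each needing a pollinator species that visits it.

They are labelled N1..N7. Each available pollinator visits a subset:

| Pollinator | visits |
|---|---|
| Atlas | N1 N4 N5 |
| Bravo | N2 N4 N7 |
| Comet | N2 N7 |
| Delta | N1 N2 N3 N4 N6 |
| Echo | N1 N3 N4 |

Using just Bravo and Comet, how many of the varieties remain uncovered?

4

Union of Bravo, Comet = {N2, N4, N7}.
Not covered: N1, N3, N5, N6 — 4 varieties.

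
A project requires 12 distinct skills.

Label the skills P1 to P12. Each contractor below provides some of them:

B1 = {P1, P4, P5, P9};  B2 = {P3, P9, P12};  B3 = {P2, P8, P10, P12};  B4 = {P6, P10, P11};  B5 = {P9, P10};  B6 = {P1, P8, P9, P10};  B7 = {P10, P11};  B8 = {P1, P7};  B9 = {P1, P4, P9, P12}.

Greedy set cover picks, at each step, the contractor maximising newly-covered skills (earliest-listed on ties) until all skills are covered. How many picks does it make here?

Greedy: pick B1 (covers 4 new) → pick B3 (covers 4 new) → pick B4 (covers 2 new) → pick B2 (covers 1 new) → pick B8 (covers 1 new). Total picks: 5.

5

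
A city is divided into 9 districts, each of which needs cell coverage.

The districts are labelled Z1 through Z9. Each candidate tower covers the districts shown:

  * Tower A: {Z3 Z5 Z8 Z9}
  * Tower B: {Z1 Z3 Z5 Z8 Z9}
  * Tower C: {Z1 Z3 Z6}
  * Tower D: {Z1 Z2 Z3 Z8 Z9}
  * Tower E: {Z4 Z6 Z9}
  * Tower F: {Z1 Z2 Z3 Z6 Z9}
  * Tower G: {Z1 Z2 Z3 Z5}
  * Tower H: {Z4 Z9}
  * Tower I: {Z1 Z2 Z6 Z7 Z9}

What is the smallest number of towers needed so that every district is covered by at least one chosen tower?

Take {B, H, I}. Their union is {Z1, Z2, Z3, Z4, Z5, Z6, Z7, Z8, Z9}, which is all 9 districts.
Only I contains Z7, so I is forced; the remaining 4 districts need at least 2 more towers (each remaining tower adds at most 3) — so at least 3 towers are needed, and 3 is optimal.

3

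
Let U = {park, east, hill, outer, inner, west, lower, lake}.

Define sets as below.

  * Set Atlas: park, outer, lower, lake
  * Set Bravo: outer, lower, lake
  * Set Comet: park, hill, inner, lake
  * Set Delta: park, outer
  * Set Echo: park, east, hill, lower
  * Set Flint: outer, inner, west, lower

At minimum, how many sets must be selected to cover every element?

Atlas and Echo and Flint together: Atlas ∪ Echo ∪ Flint = {park, east, hill, outer, inner, west, lower, lake} — every element is covered.
Only Echo contains east, so Echo is forced; the remaining 4 elements need at least 2 more sets (each remaining set adds at most 3) — so at least 3 sets are needed, and 3 is optimal.

3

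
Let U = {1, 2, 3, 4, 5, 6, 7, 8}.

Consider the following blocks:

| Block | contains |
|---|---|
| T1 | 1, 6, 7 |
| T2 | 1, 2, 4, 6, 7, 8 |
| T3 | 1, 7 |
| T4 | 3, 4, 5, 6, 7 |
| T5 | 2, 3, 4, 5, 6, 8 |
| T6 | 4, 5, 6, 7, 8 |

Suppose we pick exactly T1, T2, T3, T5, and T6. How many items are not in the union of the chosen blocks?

Union of T1, T2, T3, T5, T6 = {1, 2, 3, 4, 5, 6, 7, 8} — that's every item, so 0 are uncovered.

0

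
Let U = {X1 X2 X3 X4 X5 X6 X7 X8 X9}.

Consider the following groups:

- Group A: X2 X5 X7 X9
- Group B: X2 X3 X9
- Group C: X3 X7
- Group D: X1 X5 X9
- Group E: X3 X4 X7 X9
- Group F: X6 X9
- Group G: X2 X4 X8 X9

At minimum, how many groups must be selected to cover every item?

C and D and F and G together: C ∪ D ∪ F ∪ G = {X1, X2, X3, X4, X5, X6, X7, X8, X9} — every item is covered.
Only F contains X6, so F is forced; the remaining 7 items need at least 3 more groups (each remaining group adds at most 3) — so at least 4 groups are needed, and 4 is optimal.

4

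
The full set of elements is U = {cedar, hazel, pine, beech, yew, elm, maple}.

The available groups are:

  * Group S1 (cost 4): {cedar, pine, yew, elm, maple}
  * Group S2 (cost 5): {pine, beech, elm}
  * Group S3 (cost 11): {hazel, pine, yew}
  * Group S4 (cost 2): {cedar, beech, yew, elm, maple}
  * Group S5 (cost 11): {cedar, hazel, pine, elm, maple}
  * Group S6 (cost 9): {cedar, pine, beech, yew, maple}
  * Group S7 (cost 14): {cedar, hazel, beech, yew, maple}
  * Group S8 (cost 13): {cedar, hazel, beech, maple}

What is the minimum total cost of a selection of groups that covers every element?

S4, S5 together cover every element (S4 ∪ S5 = {cedar, hazel, pine, beech, yew, elm, maple}); total cost 2 + 11 = 13.
The greedy pick S4, S1, S3 costs 17; no covering selection beats 13.

13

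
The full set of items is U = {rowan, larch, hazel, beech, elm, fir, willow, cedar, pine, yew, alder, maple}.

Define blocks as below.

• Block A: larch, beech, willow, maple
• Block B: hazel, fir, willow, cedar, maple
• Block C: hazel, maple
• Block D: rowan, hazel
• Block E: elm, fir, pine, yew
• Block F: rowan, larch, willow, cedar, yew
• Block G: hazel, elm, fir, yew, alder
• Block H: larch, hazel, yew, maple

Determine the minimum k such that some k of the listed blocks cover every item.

Take {A, E, F, G}. Their union is {rowan, larch, hazel, beech, elm, fir, willow, cedar, pine, yew, alder, maple}, which is all 12 items.
No 3 of the 8 blocks cover everything (all 56 combinations miss at least one item), so 4 is optimal.

4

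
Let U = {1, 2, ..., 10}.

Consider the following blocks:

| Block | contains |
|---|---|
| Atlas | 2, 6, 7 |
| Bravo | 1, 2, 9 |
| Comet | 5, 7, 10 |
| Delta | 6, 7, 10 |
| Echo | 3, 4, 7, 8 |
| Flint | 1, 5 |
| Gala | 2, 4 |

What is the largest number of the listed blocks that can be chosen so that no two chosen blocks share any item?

3

Delta, Flint, Gala are pairwise disjoint (Delta={6,7,10}; Flint={1,5}; Gala={2,4}).
Every remaining block overlaps one of these, and no 4 of the listed blocks are pairwise disjoint, so 3 is the maximum.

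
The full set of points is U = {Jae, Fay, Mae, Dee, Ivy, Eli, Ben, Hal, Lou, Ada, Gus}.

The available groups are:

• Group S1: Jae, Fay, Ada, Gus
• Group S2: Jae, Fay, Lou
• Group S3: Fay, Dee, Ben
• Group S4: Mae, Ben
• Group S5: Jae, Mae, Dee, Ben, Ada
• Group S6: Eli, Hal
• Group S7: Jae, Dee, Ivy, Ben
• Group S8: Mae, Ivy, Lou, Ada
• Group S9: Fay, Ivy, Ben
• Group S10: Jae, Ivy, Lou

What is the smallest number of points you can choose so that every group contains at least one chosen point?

4

The 4 points {Eli, Ben, Lou, Ada} hit every group.
No choice of 3 points meets every group, so 4 is the minimum.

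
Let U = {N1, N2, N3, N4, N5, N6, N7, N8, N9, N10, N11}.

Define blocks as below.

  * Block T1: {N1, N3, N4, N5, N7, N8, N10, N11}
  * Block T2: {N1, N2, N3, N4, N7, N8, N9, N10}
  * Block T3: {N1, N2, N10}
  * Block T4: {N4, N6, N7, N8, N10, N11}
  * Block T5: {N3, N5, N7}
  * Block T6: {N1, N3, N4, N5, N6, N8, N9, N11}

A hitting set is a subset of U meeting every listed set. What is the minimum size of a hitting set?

2

H = {N3, N10} meets every block (each contains at least one member of H), and |H| = 2.
The blocks T3, T5 are pairwise disjoint, so any hitting set needs a separate point for each — at least 2. Hence 2 is optimal.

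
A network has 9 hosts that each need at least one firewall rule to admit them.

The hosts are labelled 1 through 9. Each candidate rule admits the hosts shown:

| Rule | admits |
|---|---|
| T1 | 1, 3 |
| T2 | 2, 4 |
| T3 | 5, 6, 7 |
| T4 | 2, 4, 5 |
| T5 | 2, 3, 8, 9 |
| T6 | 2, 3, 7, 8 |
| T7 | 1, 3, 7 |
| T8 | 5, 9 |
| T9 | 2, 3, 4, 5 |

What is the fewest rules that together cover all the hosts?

4

T1 and T2 and T3 and T5 together: T1 ∪ T2 ∪ T3 ∪ T5 = {1, 2, 3, 4, 5, 6, 7, 8, 9} — every host is covered.
No 3 of the 9 rules cover everything (all 84 combinations miss at least one host), so 4 is optimal.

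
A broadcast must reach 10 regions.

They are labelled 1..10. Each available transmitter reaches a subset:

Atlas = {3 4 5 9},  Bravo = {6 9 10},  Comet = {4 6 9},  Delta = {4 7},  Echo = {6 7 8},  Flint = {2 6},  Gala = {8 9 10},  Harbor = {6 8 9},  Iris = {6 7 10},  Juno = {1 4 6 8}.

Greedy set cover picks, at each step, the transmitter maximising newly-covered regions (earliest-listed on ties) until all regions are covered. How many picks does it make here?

5

Greedy: pick Atlas (covers 4 new) → pick Echo (covers 3 new) → pick Bravo (covers 1 new) → pick Flint (covers 1 new) → pick Juno (covers 1 new). Total picks: 5.
(The true minimum cover uses only 4 transmitters, so greedy is not optimal here.)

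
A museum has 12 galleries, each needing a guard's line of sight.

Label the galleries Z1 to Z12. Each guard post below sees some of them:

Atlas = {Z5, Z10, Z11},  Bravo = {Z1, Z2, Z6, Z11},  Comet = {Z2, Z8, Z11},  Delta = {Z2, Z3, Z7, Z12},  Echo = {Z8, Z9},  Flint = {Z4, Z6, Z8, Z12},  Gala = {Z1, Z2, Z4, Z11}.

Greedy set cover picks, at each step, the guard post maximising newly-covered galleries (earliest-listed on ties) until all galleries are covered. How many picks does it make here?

Greedy: pick Bravo (covers 4 new) → pick Delta (covers 3 new) → pick Atlas (covers 2 new) → pick Echo (covers 2 new) → pick Flint (covers 1 new). Total picks: 5.

5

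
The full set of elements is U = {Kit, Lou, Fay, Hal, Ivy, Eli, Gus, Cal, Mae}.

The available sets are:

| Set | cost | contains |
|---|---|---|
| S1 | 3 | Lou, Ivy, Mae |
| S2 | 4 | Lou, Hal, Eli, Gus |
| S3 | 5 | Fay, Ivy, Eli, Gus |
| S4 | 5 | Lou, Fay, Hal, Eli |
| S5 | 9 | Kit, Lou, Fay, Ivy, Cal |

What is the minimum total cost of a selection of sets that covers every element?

S1, S2, S5 together cover every element (S1 ∪ S2 ∪ S5 = {Kit, Lou, Fay, Hal, Ivy, Eli, Gus, Cal, Mae}); total cost 3 + 4 + 9 = 16.
No covering selection has total cost below 16.

16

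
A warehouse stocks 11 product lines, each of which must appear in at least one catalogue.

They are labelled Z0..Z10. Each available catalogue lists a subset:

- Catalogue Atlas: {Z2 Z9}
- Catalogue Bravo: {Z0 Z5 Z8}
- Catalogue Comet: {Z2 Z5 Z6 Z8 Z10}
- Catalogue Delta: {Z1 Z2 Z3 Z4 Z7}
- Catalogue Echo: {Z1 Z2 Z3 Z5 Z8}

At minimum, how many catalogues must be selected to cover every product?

Atlas and Bravo and Comet and Delta together: Atlas ∪ Bravo ∪ Comet ∪ Delta = {Z0, Z1, Z2, Z3, Z4, Z5, Z6, Z7, Z8, Z9, Z10} — every product is covered.
Only Atlas contains Z9, so Atlas is forced; the remaining 9 products need at least 3 more catalogues (each remaining catalogue adds at most 4) — so at least 4 catalogues are needed, and 4 is optimal.

4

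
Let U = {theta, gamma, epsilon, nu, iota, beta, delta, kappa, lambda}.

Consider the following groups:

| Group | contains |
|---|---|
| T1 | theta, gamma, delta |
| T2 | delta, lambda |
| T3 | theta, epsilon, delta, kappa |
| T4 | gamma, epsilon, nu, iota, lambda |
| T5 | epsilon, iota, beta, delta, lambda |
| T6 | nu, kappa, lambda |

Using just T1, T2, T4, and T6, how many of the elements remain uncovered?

1

Union of T1, T2, T4, T6 = {theta, gamma, epsilon, nu, iota, delta, kappa, lambda}.
Not covered: beta — 1 element.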